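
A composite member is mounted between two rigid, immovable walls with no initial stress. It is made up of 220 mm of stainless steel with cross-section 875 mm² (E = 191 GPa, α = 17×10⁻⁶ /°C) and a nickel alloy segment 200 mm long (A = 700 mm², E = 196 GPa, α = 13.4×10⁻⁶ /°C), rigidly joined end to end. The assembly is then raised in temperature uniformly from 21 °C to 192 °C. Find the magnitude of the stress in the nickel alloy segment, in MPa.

σ ≈ 565 MPa (compressive)

Free thermal expansion of the whole bar: Σ αᵢΔT Lᵢ = 17×10⁻⁶×171×220 + 13.4×10⁻⁶×171×200 = 1.098 mm.
Since the ends are fixed, an axial force P builds up, equal in every segment, with P · Σ Lᵢ/(AᵢEᵢ) = δ_free.
The series flexibility is Σ Lᵢ/(AᵢEᵢ) = 220/(875×191×10³) + 200/(700×196×10³) = 2.774×10⁻⁶ mm/N.
P = 1.098 / 2.774×10⁻⁶ = 395700 N = 395.7 kN, compressive.
σ_{nickel alloy} = P / A = 395700 / 700 = 565.3 MPa.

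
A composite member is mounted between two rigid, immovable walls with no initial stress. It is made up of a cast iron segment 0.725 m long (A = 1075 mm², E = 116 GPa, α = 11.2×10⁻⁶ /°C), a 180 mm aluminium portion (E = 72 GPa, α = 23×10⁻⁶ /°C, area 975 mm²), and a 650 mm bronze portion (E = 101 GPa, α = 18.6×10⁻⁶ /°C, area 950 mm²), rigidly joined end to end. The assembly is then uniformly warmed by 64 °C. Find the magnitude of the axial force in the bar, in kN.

P ≈ 103 kN (compressive)

Free thermal expansion of the whole bar: Σ αᵢΔT Lᵢ = 11.2×10⁻⁶×64×725 + 23×10⁻⁶×64×180 + 18.6×10⁻⁶×64×650 = 1.558 mm.
The walls prevent any net length change, so an axial force P (same in every segment) develops. Compatibility: P · Σ Lᵢ/(AᵢEᵢ) = δ_free.
The series flexibility is Σ Lᵢ/(AᵢEᵢ) = 725/(1075×116×10³) + 180/(975×72×10³) + 650/(950×101×10³) = 1.515×10⁻⁵ mm/N.
Hence P = δ_free / Σ(L/AE) = 1.558/1.515×10⁻⁵ = 102.8 kN (compressive).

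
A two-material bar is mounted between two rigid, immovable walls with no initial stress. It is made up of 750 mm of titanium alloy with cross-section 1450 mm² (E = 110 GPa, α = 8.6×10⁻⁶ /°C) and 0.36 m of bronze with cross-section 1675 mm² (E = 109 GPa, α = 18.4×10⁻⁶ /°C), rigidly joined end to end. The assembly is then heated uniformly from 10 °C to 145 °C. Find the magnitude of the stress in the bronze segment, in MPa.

σ ≈ 158 MPa (compressive)

Free thermal expansion of the whole bar: Σ αᵢΔT Lᵢ = 8.6×10⁻⁶×135×750 + 18.4×10⁻⁶×135×360 = 1.765 mm.
The walls prevent any net length change, so an axial force P (same in every segment) develops. Compatibility: P · Σ Lᵢ/(AᵢEᵢ) = δ_free.
The series flexibility is Σ Lᵢ/(AᵢEᵢ) = 750/(1450×110×10³) + 360/(1675×109×10³) = 6.674×10⁻⁶ mm/N.
Hence P = δ_free / Σ(L/AE) = 1.765/6.674×10⁻⁶ = 264.5 kN (compressive).
σ_{bronze} = P / A = 264500 / 1675 = 157.9 MPa.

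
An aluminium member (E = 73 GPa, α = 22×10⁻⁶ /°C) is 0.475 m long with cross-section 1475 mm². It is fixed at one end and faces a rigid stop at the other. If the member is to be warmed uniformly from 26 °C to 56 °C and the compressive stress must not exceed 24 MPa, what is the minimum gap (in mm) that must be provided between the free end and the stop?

g ≈ 0.157 mm

Free expansion if unrestrained: δ_free = αΔT L = 22×10⁻⁶ × 30 × 475 = 0.3135 mm.
At the allowable stress the elastic shortening the wall may impose is σL/E = 24 × 475 / (73×10³) = 0.1562 mm.
So the gap has to take up the difference, g_min = δ_free − σL/E = 0.3135 − 0.1562 = 0.1573 mm.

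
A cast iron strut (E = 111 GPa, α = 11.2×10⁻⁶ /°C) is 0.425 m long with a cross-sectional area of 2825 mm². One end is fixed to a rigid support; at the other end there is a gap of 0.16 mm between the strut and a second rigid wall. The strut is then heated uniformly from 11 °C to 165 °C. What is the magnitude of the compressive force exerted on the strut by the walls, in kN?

P ≈ 423 kN

Free thermal elongation = αΔT L = 11.2×10⁻⁶ × 154 × 425 = 0.733 mm.
After closing the 0.16 mm clearance, 0.733 − 0.16 = 0.573 mm of expansion remains to be suppressed by the wall.
Compatibility: PL/(AE) = 0.573 mm, so σ = P/A = E × (0.573/425) = 149.7 MPa.
P = σA = 149.7 × 2825 = 422.8 kN.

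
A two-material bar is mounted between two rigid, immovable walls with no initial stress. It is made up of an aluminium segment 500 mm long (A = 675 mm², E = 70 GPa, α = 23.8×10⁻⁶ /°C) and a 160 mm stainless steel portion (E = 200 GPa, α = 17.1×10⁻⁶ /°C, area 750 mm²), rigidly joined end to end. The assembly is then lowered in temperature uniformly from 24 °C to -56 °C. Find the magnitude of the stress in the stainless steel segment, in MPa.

σ ≈ 134 MPa (tensile)

If the supports were absent, the total length change would be Σ αᵢΔT Lᵢ = 23.8×10⁻⁶×80×500 + 17.1×10⁻⁶×80×160 = 1.171 mm.
The walls prevent any net length change, so an axial force P (same in every segment) develops. Compatibility: P · Σ Lᵢ/(AᵢEᵢ) = δ_free.
The series flexibility is Σ Lᵢ/(AᵢEᵢ) = 500/(675×70×10³) + 160/(750×200×10³) = 1.165×10⁻⁵ mm/N.
So P = 1.171 / 1.165×10⁻⁵ = 100.5 kN, tensile.
σ_{stainless steel} = P / A = 100500 / 750 = 134 MPa.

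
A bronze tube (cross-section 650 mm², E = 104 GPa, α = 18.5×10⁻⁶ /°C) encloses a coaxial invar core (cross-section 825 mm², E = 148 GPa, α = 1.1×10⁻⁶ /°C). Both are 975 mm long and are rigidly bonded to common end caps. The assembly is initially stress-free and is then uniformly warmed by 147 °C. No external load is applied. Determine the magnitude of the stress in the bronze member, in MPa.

The bronze has the larger α, so on heating it would change length more than the invar if both were free. The rigid plates force a common final length, so the bronze is put into compression and the invar into tension, with equal and opposite forces P (no external load).
Compatibility of the two members (thermal + elastic change equal): (α₁ − α₂)ΔT = P·[1/(A₁E₁) + 1/(A₂E₂)].
|α₁ − α₂|·ΔT = 17.4×10⁻⁶ × 147 = 0.002558.
1/(A₁E₁) + 1/(A₂E₂) = 1/(650×104×10³) + 1/(825×148×10³) = 2.298×10⁻⁸ N⁻¹.
P = 0.002558 / 2.298×10⁻⁸ = 111300 N = 111.3 kN.
σ_{bronze} = P/A₁ = 111300/650 = 171.2 MPa, compressive.

σ ≈ 171 MPa (compressive)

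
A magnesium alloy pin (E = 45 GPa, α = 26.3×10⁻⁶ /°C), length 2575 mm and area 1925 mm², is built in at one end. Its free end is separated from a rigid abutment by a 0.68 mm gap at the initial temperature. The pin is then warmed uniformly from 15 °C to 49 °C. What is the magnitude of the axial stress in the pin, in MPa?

σ ≈ 28.4 MPa (compressive)

If the wall were absent the pin would grow by αΔT L = 26.3×10⁻⁶ × 34 × 2575 = 2.303 mm.
This exceeds the 0.68 mm gap, so the wall pushes back. The portion of expansion that must be recovered elastically is δ_free − gap = 2.303 − 0.68 = 1.623 mm.
Compatibility: PL/(AE) = 1.623 mm, so σ = P/A = E × (1.623/2575) = 28.36 MPa.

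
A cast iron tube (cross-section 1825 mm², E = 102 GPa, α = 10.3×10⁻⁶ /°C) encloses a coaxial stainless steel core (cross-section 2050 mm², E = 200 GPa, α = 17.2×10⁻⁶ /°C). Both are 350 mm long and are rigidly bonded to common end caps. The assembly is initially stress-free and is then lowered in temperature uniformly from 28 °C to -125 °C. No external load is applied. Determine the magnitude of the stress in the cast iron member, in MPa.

Equilibrium of a rigid end plate with no external load gives equal and opposite internal forces ±P in the two members. Since α_{stainless steel} > α_{cast iron}, cooling drives the stainless steel into tension and the cast iron into compression.
Equating the net (thermal + elastic) strains gives |α₁ − α₂|·ΔT = P·[1/(A₁E₁) + 1/(A₂E₂)].
|α₁ − α₂|·ΔT = 6.9×10⁻⁶ × 153 = 0.001056.
1/(A₁E₁) + 1/(A₂E₂) = 1/(1825×102×10³) + 1/(2050×200×10³) = 7.811×10⁻⁹ N⁻¹.
So P = 0.001056 / 7.811×10⁻⁹ = 135.2 kN.
σ_{cast iron} = P/A₁ = 135200/1825 = 74.06 MPa, compressive.

σ ≈ 74.1 MPa (compressive)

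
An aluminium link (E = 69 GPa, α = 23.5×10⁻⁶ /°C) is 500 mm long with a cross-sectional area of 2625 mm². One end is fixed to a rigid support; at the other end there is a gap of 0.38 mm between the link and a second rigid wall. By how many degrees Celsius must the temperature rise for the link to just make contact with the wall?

ΔT ≈ 32.3 °C

Contact occurs when the free expansion equals the gap: αΔT L = 0.38 mm.
ΔT = 0.38 / (23.5×10⁻⁶ × 500) = 32.34 °C.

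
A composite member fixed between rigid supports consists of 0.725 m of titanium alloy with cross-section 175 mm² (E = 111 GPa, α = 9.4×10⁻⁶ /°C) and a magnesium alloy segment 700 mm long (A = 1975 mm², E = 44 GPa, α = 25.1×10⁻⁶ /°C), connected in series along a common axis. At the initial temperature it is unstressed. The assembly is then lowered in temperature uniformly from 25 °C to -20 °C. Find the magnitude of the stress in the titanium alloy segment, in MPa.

σ ≈ 138 MPa (tensile)

Free thermal contraction of the whole bar: Σ αᵢΔT Lᵢ = 9.4×10⁻⁶×45×725 + 25.1×10⁻⁶×45×700 = 1.097 mm.
Since the ends are fixed, an axial force P builds up, equal in every segment, with P · Σ Lᵢ/(AᵢEᵢ) = δ_free.
The series flexibility is Σ Lᵢ/(AᵢEᵢ) = 725/(175×111×10³) + 700/(1975×44×10³) = 4.538×10⁻⁵ mm/N.
Hence P = δ_free / Σ(L/AE) = 1.097/4.538×10⁻⁵ = 24.18 kN (tensile).
σ_{titanium alloy} = P / A = 24180 / 175 = 138.2 MPa.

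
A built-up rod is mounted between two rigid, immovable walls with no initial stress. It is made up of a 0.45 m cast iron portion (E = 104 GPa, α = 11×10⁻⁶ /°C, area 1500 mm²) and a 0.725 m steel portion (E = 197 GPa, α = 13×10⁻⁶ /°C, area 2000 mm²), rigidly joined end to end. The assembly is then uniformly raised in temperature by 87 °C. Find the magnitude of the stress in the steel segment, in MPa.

Free thermal expansion of the whole bar: Σ αᵢΔT Lᵢ = 11×10⁻⁶×87×450 + 13×10⁻⁶×87×725 = 1.251 mm.
Since the ends are fixed, an axial force P builds up, equal in every segment, with P · Σ Lᵢ/(AᵢEᵢ) = δ_free.
The series flexibility is Σ Lᵢ/(AᵢEᵢ) = 450/(1500×104×10³) + 725/(2000×197×10³) = 4.725×10⁻⁶ mm/N.
P = 1.251 / 4.725×10⁻⁶ = 264700 N = 264.7 kN, compressive.
σ_{steel} = P / A = 264700 / 2000 = 132.3 MPa.

σ ≈ 132 MPa (compressive)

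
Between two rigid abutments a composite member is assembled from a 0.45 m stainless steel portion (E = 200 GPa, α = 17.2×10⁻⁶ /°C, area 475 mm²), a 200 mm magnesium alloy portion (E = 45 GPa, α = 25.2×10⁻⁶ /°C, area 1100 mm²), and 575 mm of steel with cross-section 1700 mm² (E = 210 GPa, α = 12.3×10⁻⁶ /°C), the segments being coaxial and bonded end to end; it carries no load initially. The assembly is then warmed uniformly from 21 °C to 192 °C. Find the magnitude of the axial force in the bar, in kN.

P ≈ 327 kN (compressive)

With the walls removed the bar would change length by δ_free = Σ αᵢΔT Lᵢ = 17.2×10⁻⁶×171×450 + 25.2×10⁻⁶×171×200 + 12.3×10⁻⁶×171×575 = 3.395 mm.
The walls prevent any net length change, so an axial force P (same in every segment) develops. Compatibility: P · Σ Lᵢ/(AᵢEᵢ) = δ_free.
The series flexibility is Σ Lᵢ/(AᵢEᵢ) = 450/(475×200×10³) + 200/(1100×45×10³) + 575/(1700×210×10³) = 1.039×10⁻⁵ mm/N.
So P = 3.395 / 1.039×10⁻⁵ = 326.8 kN, compressive.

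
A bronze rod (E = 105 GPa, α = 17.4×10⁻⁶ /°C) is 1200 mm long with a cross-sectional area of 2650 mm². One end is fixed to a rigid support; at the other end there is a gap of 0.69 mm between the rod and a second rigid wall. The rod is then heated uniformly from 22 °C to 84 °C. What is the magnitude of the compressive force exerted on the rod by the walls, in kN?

P ≈ 140 kN

Unrestrained expansion: δ_free = αΔT L = 17.4×10⁻⁶ × 62 × 1200 = 1.295 mm.
The gap closes (δ_free > 0.69 mm) and the wall then resists a further 1.295 − 0.69 = 0.6046 mm of expansion.
So σ = E(δ_free − g)/L = 105×10³ × 0.6046/1200 = 52.9 MPa.
P = σA = 52.9 × 2650 = 140.2 kN.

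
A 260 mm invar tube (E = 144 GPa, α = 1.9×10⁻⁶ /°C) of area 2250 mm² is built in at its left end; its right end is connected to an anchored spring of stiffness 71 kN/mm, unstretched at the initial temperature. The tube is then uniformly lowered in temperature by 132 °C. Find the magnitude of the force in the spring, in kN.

If the spring were absent the tube would shorten by αΔT L = 1.9×10⁻⁶ × 132 × 260 = 0.06521 mm.
Let P be the tensile force in the spring. The tube extends elastically by PL/(AE) and the spring stretches by P/k; together these equal δ_free.
So P = δ_free / [L/(AE) + 1/k] = 0.06521 / [ 260/(2250×144×10³) + 1/(71×10³) ].
P = 0.06521 / 1.489×10⁻⁵ = 4380 N.

P ≈ 4.38 kN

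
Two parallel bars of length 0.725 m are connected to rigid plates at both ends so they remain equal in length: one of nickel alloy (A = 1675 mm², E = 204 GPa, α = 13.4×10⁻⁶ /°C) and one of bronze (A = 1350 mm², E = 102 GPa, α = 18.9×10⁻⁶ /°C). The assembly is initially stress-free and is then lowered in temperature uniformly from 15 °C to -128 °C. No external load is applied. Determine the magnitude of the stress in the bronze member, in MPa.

σ ≈ 57.2 MPa (tensile)

Equilibrium of a rigid end plate with no external load gives equal and opposite internal forces ±P in the two members. Since α_{bronze} > α_{nickel alloy}, cooling drives the bronze into tension and the nickel alloy into compression.
Setting the final lengths equal and cancelling L: (α₁ − α₂)ΔT = P/(A₁E₁) + P/(A₂E₂).
|α₁ − α₂|·ΔT = 5.5×10⁻⁶ × 143 = 0.0007865.
1/(A₁E₁) + 1/(A₂E₂) = 1/(1675×204×10³) + 1/(1350×102×10³) = 1.019×10⁻⁸ N⁻¹.
P = 0.0007865 / 1.019×10⁻⁸ = 77190 N = 77.19 kN.
σ_{bronze} = P/A₂ = 77190/1350 = 57.18 MPa, tensile.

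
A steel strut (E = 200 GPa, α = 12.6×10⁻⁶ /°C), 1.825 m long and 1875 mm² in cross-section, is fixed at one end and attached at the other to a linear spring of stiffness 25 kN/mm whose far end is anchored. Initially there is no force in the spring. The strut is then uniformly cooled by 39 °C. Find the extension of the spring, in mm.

δ ≈ 0.8 mm

The unrestrained thermal change is αΔT L = 12.6×10⁻⁶ × 39 × 1825 = 0.8968 mm.
With a force P in the spring, the elastic change of the strut is PL/(AE) and that of the spring is P/k; compatibility requires their sum to equal δ_free.
So P = δ_free / [L/(AE) + 1/k] = 0.8968 / [ 1825/(1875×200×10³) + 1/(25×10³) ].
P = 0.8968 / 4.487×10⁻⁵ = 19990 N.
Spring extension = P/k = 19990/(25×10³) = 0.7995 mm.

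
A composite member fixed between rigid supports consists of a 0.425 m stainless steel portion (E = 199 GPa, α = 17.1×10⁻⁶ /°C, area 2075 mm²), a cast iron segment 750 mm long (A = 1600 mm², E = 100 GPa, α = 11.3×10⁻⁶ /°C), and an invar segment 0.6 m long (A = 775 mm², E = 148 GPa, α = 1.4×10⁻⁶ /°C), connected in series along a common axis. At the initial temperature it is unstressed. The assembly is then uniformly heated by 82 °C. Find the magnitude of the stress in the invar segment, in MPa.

With the walls removed the bar would change length by δ_free = Σ αᵢΔT Lᵢ = 17.1×10⁻⁶×82×425 + 11.3×10⁻⁶×82×750 + 1.4×10⁻⁶×82×600 = 1.36 mm.
The rigid supports impose zero overall length change; the single axial force P common to all segments must satisfy P Σ Lᵢ/(AᵢEᵢ) = δ_free.
The series flexibility is Σ Lᵢ/(AᵢEᵢ) = 425/(2075×199×10³) + 750/(1600×100×10³) + 600/(775×148×10³) = 1.095×10⁻⁵ mm/N.
So P = 1.36 / 1.095×10⁻⁵ = 124.2 kN, compressive.
σ_{invar} = P / A = 124200 / 775 = 160.3 MPa.

σ ≈ 160 MPa (compressive)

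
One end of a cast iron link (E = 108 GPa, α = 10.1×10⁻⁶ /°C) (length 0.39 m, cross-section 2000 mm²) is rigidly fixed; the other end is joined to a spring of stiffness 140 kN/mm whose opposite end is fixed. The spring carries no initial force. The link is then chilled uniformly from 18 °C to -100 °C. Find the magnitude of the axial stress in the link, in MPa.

If the spring were absent the link would shorten by αΔT L = 10.1×10⁻⁶ × 118 × 390 = 0.4648 mm.
With a force P in the spring, the elastic change of the link is PL/(AE) and that of the spring is P/k; compatibility requires their sum to equal δ_free.
P [ L/(AE) + 1/k ] = δ_free → P [ 390/(2000×108×10³) + 1/(140×10³) ] = 0.4648.
P = 0.4648 / 8.948×10⁻⁶ = 51940 N.
σ = P/A = 51940/2000 = 25.97 MPa.

σ ≈ 26 MPa (tensile)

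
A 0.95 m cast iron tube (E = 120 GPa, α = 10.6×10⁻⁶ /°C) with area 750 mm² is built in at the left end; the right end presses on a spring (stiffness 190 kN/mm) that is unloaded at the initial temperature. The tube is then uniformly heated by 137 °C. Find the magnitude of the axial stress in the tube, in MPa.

If the spring were absent the tube would lengthen by αΔT L = 10.6×10⁻⁶ × 137 × 950 = 1.38 mm.
Let P be the compressive force at the spring. The tube shortens elastically by PL/(AE) and the spring compresses by P/k; together these equal δ_free.
P [ L/(AE) + 1/k ] = δ_free → P [ 950/(750×120×10³) + 1/(190×10³) ] = 1.38.
P = 1.38 / 1.582×10⁻⁵ = 87210 N.
σ = P/A = 87210/750 = 116.3 MPa.

σ ≈ 116 MPa (compressive)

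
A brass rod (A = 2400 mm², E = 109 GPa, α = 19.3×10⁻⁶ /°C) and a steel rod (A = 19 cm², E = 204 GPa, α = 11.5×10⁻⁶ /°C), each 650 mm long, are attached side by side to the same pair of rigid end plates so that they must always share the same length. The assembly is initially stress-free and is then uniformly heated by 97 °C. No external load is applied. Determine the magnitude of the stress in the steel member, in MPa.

Equilibrium of a rigid end plate with no external load gives equal and opposite internal forces ±P in the two members. Since α_{brass} > α_{steel}, heating drives the brass into compression and the steel into tension.
Setting the final lengths equal and cancelling L: (α₁ − α₂)ΔT = P/(A₁E₁) + P/(A₂E₂).
|α₁ − α₂|·ΔT = 7.8×10⁻⁶ × 97 = 0.0007566.
1/(A₁E₁) + 1/(A₂E₂) = 1/(2400×109×10³) + 1/(1900×204×10³) = 6.403×10⁻⁹ N⁻¹.
So P = 0.0007566 / 6.403×10⁻⁹ = 118.2 kN.
σ_{steel} = P/A₂ = 118200/1900 = 62.2 MPa, tensile.

σ ≈ 62.2 MPa (tensile)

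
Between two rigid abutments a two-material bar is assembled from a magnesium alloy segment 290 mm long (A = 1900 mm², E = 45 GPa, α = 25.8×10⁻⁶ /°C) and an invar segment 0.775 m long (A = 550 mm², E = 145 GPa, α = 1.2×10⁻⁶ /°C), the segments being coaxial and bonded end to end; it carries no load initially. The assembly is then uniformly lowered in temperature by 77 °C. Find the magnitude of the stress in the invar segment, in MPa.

σ ≈ 89.8 MPa (tensile)

Free thermal contraction of the whole bar: Σ αᵢΔT Lᵢ = 25.8×10⁻⁶×77×290 + 1.2×10⁻⁶×77×775 = 0.6477 mm.
The rigid supports impose zero overall length change; the single axial force P common to all segments must satisfy P Σ Lᵢ/(AᵢEᵢ) = δ_free.
Σ Lᵢ/(AᵢEᵢ) = 290/(1900×45×10³) + 775/(550×145×10³) = 1.311×10⁻⁵ mm/N.
P = 0.6477 / 1.311×10⁻⁵ = 49410 N = 49.41 kN, tensile.
σ_{invar} = P / A = 49410 / 550 = 89.83 MPa.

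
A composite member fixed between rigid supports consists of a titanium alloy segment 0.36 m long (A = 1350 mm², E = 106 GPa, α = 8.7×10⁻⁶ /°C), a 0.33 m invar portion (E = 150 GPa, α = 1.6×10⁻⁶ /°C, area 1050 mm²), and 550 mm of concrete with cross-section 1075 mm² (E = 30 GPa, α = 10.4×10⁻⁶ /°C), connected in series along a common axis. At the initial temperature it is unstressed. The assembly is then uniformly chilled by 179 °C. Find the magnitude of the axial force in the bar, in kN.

If the supports were absent, the total length change would be Σ αᵢΔT Lᵢ = 8.7×10⁻⁶×179×360 + 1.6×10⁻⁶×179×330 + 10.4×10⁻⁶×179×550 = 1.679 mm.
The rigid supports impose zero overall length change; the single axial force P common to all segments must satisfy P Σ Lᵢ/(AᵢEᵢ) = δ_free.
Σ Lᵢ/(AᵢEᵢ) = 360/(1350×106×10³) + 330/(1050×150×10³) + 550/(1075×30×10³) = 2.167×10⁻⁵ mm/N.
So P = 1.679 / 2.167×10⁻⁵ = 77.5 kN, tensile.

P ≈ 77.5 kN (tensile)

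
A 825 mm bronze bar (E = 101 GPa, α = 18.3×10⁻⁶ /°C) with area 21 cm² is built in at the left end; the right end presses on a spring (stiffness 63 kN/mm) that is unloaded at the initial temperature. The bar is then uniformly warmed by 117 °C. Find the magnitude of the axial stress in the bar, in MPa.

σ ≈ 42.6 MPa (compressive)

Free thermal expansion: δ_free = αΔT L = 18.3×10⁻⁶ × 117 × 825 = 1.766 mm.
With a force P in the spring, the elastic change of the bar is PL/(AE) and that of the spring is P/k; compatibility requires their sum to equal δ_free.
P [ L/(AE) + 1/k ] = δ_free → P [ 825/(2100×101×10³) + 1/(63×10³) ] = 1.766.
P = 1.766 / 1.976×10⁻⁵ = 89380 N.
σ = P/A = 89380/2100 = 42.56 MPa.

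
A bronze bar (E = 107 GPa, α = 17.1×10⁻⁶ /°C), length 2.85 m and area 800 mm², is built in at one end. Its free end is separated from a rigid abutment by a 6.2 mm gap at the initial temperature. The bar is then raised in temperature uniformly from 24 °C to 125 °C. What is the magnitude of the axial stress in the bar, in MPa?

σ ≈ 0 MPa

Free thermal elongation = αΔT L = 17.1×10⁻⁶ × 101 × 2850 = 4.922 mm.
This is smaller than the 6.2 mm clearance, so the bar expands freely without reaching the stop — the stress is zero.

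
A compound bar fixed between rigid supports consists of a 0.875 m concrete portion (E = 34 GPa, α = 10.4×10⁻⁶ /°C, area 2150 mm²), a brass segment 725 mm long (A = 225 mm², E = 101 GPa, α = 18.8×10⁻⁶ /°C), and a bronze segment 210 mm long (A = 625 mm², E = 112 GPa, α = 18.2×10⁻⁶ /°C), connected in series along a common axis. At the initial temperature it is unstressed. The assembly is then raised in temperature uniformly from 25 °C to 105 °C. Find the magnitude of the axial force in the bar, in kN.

If the supports were absent, the total length change would be Σ αᵢΔT Lᵢ = 10.4×10⁻⁶×80×875 + 18.8×10⁻⁶×80×725 + 18.2×10⁻⁶×80×210 = 2.124 mm.
The rigid supports impose zero overall length change; the single axial force P common to all segments must satisfy P Σ Lᵢ/(AᵢEᵢ) = δ_free.
The series flexibility is Σ Lᵢ/(AᵢEᵢ) = 875/(2150×34×10³) + 725/(225×101×10³) + 210/(625×112×10³) = 4.687×10⁻⁵ mm/N.
Hence P = δ_free / Σ(L/AE) = 2.124/4.687×10⁻⁵ = 45.32 kN (compressive).

P ≈ 45.3 kN (compressive)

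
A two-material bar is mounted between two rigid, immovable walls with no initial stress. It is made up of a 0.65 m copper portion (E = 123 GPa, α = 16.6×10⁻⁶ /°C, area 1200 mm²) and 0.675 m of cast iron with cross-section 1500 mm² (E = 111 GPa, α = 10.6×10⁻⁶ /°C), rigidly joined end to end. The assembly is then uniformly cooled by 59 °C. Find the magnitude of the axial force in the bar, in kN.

P ≈ 125 kN (tensile)

If the supports were absent, the total length change would be Σ αᵢΔT Lᵢ = 16.6×10⁻⁶×59×650 + 10.6×10⁻⁶×59×675 = 1.059 mm.
The walls prevent any net length change, so an axial force P (same in every segment) develops. Compatibility: P · Σ Lᵢ/(AᵢEᵢ) = δ_free.
Σ Lᵢ/(AᵢEᵢ) = 650/(1200×123×10³) + 675/(1500×111×10³) = 8.458×10⁻⁶ mm/N.
So P = 1.059 / 8.458×10⁻⁶ = 125.2 kN, tensile.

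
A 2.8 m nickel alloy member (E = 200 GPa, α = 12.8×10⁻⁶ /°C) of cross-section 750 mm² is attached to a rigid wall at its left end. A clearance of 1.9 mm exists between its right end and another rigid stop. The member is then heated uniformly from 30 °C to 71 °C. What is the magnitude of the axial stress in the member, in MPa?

σ ≈ 0 MPa

Unrestrained expansion: δ_free = αΔT L = 12.8×10⁻⁶ × 41 × 2800 = 1.469 mm.
Since δ_free = 1.47 mm is less than the 1.9 mm gap, the member never touches the wall. No axial force develops.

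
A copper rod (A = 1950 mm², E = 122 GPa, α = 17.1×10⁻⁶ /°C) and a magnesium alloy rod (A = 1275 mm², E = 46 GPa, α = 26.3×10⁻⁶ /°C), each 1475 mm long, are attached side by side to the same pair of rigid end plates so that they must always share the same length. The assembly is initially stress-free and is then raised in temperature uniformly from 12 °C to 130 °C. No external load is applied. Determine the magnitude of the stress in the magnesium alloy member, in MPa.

σ ≈ 40.1 MPa (compressive)

The magnesium alloy has the larger α, so on heating it would change length more than the copper if both were free. The rigid plates force a common final length, so the magnesium alloy is put into compression and the copper into tension, with equal and opposite forces P (no external load).
Setting the final lengths equal and cancelling L: (α₁ − α₂)ΔT = P/(A₁E₁) + P/(A₂E₂).
|α₁ − α₂|·ΔT = 9.2×10⁻⁶ × 118 = 0.001086.
1/(A₁E₁) + 1/(A₂E₂) = 1/(1950×122×10³) + 1/(1275×46×10³) = 2.125×10⁻⁸ N⁻¹.
So P = 0.001086 / 2.125×10⁻⁸ = 51.08 kN.
σ_{magnesium alloy} = P/A₂ = 51080/1275 = 40.06 MPa, compressive.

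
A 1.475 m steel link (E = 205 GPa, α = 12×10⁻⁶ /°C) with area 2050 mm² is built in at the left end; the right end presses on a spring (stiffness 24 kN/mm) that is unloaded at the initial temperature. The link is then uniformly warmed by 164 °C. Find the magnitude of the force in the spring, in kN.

If the spring were absent the link would lengthen by αΔT L = 12×10⁻⁶ × 164 × 1475 = 2.903 mm.
Let P be the compressive force at the spring. The link shortens elastically by PL/(AE) and the spring compresses by P/k; together these equal δ_free.
So P = δ_free / [L/(AE) + 1/k] = 2.903 / [ 1475/(2050×205×10³) + 1/(24×10³) ].
P = 2.903 / 4.518×10⁻⁵ = 64250 N.

P ≈ 64.3 kN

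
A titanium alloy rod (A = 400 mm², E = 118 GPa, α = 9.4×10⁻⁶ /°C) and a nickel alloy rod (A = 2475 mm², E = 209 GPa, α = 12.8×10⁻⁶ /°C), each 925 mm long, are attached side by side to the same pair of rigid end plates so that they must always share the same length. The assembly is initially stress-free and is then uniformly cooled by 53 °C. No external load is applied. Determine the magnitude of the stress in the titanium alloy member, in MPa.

σ ≈ 19.5 MPa (compressive)

Both members must finish at the same length. With the larger α, the nickel alloy tends to over-contract; the plates restrain it, putting the nickel alloy in tension and the titanium alloy in compression. With no external load the two internal forces are equal and opposite, magnitude P.
Equating the net (thermal + elastic) strains gives |α₁ − α₂|·ΔT = P·[1/(A₁E₁) + 1/(A₂E₂)].
|α₁ − α₂|·ΔT = 3.4×10⁻⁶ × 53 = 0.0001802.
1/(A₁E₁) + 1/(A₂E₂) = 1/(400×118×10³) + 1/(2475×209×10³) = 2.312×10⁻⁸ N⁻¹.
P = 0.0001802 / 2.312×10⁻⁸ = 7794 N = 7.794 kN.
σ_{titanium alloy} = P/A₁ = 7794/400 = 19.49 MPa, compressive.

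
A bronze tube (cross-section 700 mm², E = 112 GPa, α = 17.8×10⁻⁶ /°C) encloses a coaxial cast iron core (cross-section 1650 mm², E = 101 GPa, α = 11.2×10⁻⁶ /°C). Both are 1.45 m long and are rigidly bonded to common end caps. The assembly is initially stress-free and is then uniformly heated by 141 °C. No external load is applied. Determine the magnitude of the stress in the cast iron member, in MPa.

σ ≈ 30.1 MPa (tensile)

Both members must finish at the same length. With the larger α, the bronze tends to over-expand; the plates restrain it, putting the bronze in compression and the cast iron in tension. With no external load the two internal forces are equal and opposite, magnitude P.
Equating the net (thermal + elastic) strains gives |α₁ − α₂|·ΔT = P·[1/(A₁E₁) + 1/(A₂E₂)].
|α₁ − α₂|·ΔT = 6.6×10⁻⁶ × 141 = 0.0009306.
1/(A₁E₁) + 1/(A₂E₂) = 1/(700×112×10³) + 1/(1650×101×10³) = 1.876×10⁻⁸ N⁻¹.
P = 0.0009306 / 1.876×10⁻⁸ = 49620 N = 49.62 kN.
σ_{cast iron} = P/A₂ = 49620/1650 = 30.07 MPa, tensile.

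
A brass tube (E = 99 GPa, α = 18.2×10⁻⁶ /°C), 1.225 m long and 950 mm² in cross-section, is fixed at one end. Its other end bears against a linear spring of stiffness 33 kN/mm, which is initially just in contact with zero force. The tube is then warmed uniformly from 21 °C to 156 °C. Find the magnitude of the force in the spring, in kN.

P ≈ 69.5 kN

The unrestrained thermal change is αΔT L = 18.2×10⁻⁶ × 135 × 1225 = 3.01 mm.
With a force P in the spring, the elastic change of the tube is PL/(AE) and that of the spring is P/k; compatibility requires their sum to equal δ_free.
So P = δ_free / [L/(AE) + 1/k] = 3.01 / [ 1225/(950×99×10³) + 1/(33×10³) ].
P = 3.01 / 4.333×10⁻⁵ = 69470 N.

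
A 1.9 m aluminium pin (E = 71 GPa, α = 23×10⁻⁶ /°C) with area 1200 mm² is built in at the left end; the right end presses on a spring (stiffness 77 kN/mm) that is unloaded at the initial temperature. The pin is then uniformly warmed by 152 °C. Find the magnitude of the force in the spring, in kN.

Free thermal expansion: δ_free = αΔT L = 23×10⁻⁶ × 152 × 1900 = 6.642 mm.
With a force P in the spring, the elastic change of the pin is PL/(AE) and that of the spring is P/k; compatibility requires their sum to equal δ_free.
P [ L/(AE) + 1/k ] = δ_free → P [ 1900/(1200×71×10³) + 1/(77×10³) ] = 6.642.
P = 6.642 / 3.529×10⁻⁵ = 188200 N.

P ≈ 188 kN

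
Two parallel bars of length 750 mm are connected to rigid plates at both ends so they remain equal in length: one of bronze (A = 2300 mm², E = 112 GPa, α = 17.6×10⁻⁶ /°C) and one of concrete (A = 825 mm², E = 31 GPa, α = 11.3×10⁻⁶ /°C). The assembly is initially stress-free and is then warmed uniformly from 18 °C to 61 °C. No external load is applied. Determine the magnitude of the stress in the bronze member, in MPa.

Both members must finish at the same length. With the larger α, the bronze tends to over-expand; the plates restrain it, putting the bronze in compression and the concrete in tension. With no external load the two internal forces are equal and opposite, magnitude P.
Compatibility of the two members (thermal + elastic change equal): (α₁ − α₂)ΔT = P·[1/(A₁E₁) + 1/(A₂E₂)].
|α₁ − α₂|·ΔT = 6.3×10⁻⁶ × 43 = 0.0002709.
1/(A₁E₁) + 1/(A₂E₂) = 1/(2300×112×10³) + 1/(825×31×10³) = 4.298×10⁻⁸ N⁻¹.
P = 0.0002709 / 4.298×10⁻⁸ = 6303 N = 6.303 kN.
σ_{bronze} = P/A₁ = 6303/2300 = 2.74 MPa, compressive.

σ ≈ 2.74 MPa (compressive)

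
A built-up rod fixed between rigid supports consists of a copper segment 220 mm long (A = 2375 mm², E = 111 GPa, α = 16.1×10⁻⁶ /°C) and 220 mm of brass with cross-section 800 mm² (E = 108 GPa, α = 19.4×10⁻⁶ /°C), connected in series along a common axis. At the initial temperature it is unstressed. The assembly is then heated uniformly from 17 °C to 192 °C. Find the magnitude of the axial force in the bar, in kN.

With the walls removed the bar would change length by δ_free = Σ αᵢΔT Lᵢ = 16.1×10⁻⁶×175×220 + 19.4×10⁻⁶×175×220 = 1.367 mm.
The walls prevent any net length change, so an axial force P (same in every segment) develops. Compatibility: P · Σ Lᵢ/(AᵢEᵢ) = δ_free.
The series flexibility is Σ Lᵢ/(AᵢEᵢ) = 220/(2375×111×10³) + 220/(800×108×10³) = 3.381×10⁻⁶ mm/N.
Hence P = δ_free / Σ(L/AE) = 1.367/3.381×10⁻⁶ = 404.3 kN (compressive).

P ≈ 404 kN (compressive)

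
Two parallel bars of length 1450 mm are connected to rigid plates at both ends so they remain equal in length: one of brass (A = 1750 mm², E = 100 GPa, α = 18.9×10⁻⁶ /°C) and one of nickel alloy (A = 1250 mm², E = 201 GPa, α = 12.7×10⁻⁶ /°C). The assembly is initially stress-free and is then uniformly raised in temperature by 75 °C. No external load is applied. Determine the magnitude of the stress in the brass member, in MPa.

Equilibrium of a rigid end plate with no external load gives equal and opposite internal forces ±P in the two members. Since α_{brass} > α_{nickel alloy}, heating drives the brass into compression and the nickel alloy into tension.
Equating the net (thermal + elastic) strains gives |α₁ − α₂|·ΔT = P·[1/(A₁E₁) + 1/(A₂E₂)].
|α₁ − α₂|·ΔT = 6.2×10⁻⁶ × 75 = 0.000465.
1/(A₁E₁) + 1/(A₂E₂) = 1/(1750×100×10³) + 1/(1250×201×10³) = 9.694×10⁻⁹ N⁻¹.
P = 0.000465 / 9.694×10⁻⁹ = 47970 N = 47.97 kN.
σ_{brass} = P/A₁ = 47970/1750 = 27.41 MPa, compressive.

σ ≈ 27.4 MPa (compressive)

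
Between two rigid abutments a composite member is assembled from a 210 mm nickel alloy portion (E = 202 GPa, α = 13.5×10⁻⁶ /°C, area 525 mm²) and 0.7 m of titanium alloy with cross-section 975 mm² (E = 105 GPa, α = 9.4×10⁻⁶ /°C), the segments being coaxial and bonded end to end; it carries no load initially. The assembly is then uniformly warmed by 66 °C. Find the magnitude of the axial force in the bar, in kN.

With the walls removed the bar would change length by δ_free = Σ αᵢΔT Lᵢ = 13.5×10⁻⁶×66×210 + 9.4×10⁻⁶×66×700 = 0.6214 mm.
The rigid supports impose zero overall length change; the single axial force P common to all segments must satisfy P Σ Lᵢ/(AᵢEᵢ) = δ_free.
The series flexibility is Σ Lᵢ/(AᵢEᵢ) = 210/(525×202×10³) + 700/(975×105×10³) = 8.818×10⁻⁶ mm/N.
Hence P = δ_free / Σ(L/AE) = 0.6214/8.818×10⁻⁶ = 70.47 kN (compressive).

P ≈ 70.5 kN (compressive)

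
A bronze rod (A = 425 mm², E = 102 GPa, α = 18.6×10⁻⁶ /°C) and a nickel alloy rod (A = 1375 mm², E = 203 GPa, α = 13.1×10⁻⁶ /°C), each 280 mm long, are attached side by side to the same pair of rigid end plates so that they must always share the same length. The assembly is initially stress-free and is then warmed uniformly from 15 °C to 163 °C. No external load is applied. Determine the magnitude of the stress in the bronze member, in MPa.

σ ≈ 71.9 MPa (compressive)

Both members must finish at the same length. With the larger α, the bronze tends to over-expand; the plates restrain it, putting the bronze in compression and the nickel alloy in tension. With no external load the two internal forces are equal and opposite, magnitude P.
Compatibility of the two members (thermal + elastic change equal): (α₁ − α₂)ΔT = P·[1/(A₁E₁) + 1/(A₂E₂)].
|α₁ − α₂|·ΔT = 5.5×10⁻⁶ × 148 = 0.000814.
1/(A₁E₁) + 1/(A₂E₂) = 1/(425×102×10³) + 1/(1375×203×10³) = 2.665×10⁻⁸ N⁻¹.
P = 0.000814 / 2.665×10⁻⁸ = 30540 N = 30.54 kN.
σ_{bronze} = P/A₁ = 30540/425 = 71.87 MPa, compressive.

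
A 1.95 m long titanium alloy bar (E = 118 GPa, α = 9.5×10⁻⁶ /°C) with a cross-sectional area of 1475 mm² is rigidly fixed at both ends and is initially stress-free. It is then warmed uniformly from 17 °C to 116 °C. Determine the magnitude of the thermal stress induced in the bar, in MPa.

σ ≈ 111 MPa (compressive)

With length fixed, the mechanical strain must cancel the thermal strain αΔT = 9.5×10⁻⁶ × 99 = 940.5×10⁻⁶.
Hence σ = E·αΔT = 118×10³ × 940.5×10⁻⁶ = 111 MPa, compressive.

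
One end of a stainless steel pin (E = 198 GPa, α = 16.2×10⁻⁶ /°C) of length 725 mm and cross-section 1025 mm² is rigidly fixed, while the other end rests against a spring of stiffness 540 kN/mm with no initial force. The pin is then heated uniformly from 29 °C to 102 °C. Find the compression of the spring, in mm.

δ ≈ 0.293 mm

If the spring were absent the pin would lengthen by αΔT L = 16.2×10⁻⁶ × 73 × 725 = 0.8574 mm.
With a force P in the spring, the elastic change of the pin is PL/(AE) and that of the spring is P/k; compatibility requires their sum to equal δ_free.
So P = δ_free / [L/(AE) + 1/k] = 0.8574 / [ 725/(1025×198×10³) + 1/(540×10³) ].
P = 0.8574 / 5.424×10⁻⁶ = 158100 N.
Spring compression = P/k = 158100/(540×10³) = 0.2927 mm.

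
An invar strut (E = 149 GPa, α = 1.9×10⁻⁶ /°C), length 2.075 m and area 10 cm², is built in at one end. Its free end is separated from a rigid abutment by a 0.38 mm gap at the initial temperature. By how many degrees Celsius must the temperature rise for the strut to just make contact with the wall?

Contact occurs when the free expansion equals the gap: αΔT L = 0.38 mm.
So ΔT = g/(αL) = 0.38/(1.9×10⁻⁶ × 2075) = 96.39 °C.

ΔT ≈ 96.4 °C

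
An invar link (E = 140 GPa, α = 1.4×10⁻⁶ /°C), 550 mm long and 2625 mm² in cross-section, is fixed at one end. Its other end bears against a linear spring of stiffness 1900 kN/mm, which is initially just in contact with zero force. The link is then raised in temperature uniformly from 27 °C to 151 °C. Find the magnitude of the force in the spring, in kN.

If the spring were absent the link would lengthen by αΔT L = 1.4×10⁻⁶ × 124 × 550 = 0.09548 mm.
Let P be the compressive force at the spring. The link shortens elastically by PL/(AE) and the spring compresses by P/k; together these equal δ_free.
So P = δ_free / [L/(AE) + 1/k] = 0.09548 / [ 550/(2625×140×10³) + 1/(1900×10³) ].
P = 0.09548 / 2.023×10⁻⁶ = 47200 N.

P ≈ 47.2 kN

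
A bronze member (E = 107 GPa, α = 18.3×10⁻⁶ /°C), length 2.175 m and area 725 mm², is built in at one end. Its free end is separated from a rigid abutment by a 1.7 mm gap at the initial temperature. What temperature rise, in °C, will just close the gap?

ΔT ≈ 42.7 °C

The gap closes when αΔT L = 1.7 mm, since the member is still unstressed at that instant.
So ΔT = g/(αL) = 1.7/(18.3×10⁻⁶ × 2175) = 42.71 °C.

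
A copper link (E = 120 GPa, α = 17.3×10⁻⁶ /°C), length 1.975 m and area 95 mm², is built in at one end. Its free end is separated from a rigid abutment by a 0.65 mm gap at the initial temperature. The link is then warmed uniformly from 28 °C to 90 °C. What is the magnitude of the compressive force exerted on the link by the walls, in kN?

P ≈ 8.48 kN

If the wall were absent the link would grow by αΔT L = 17.3×10⁻⁶ × 62 × 1975 = 2.118 mm.
After closing the 0.65 mm clearance, 2.118 − 0.65 = 1.468 mm of expansion remains to be suppressed by the wall.
Compatibility: PL/(AE) = 1.468 mm, so σ = P/A = E × (1.468/1975) = 89.22 MPa.
P = σA = 89.22 × 95 = 8.476 kN.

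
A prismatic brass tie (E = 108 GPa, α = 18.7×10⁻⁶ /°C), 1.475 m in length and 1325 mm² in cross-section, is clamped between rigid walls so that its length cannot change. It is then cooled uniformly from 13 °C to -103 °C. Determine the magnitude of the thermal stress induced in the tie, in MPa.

With length fixed, the mechanical strain must cancel the thermal strain αΔT = 18.7×10⁻⁶ × 116 = 2169.2×10⁻⁶.
σ = EαΔT = 108×10³ × 18.7×10⁻⁶ × 116 = 234.3 MPa (tensile; the tie is trying to contract).

σ ≈ 234 MPa (tensile)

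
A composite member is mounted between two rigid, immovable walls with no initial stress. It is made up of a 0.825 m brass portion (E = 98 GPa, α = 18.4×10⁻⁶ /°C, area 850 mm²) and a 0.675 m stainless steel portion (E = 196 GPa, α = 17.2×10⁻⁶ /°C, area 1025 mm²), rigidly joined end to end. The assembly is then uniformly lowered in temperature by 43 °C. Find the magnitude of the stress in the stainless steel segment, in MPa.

σ ≈ 84.7 MPa (tensile)

With the walls removed the bar would change length by δ_free = Σ αᵢΔT Lᵢ = 18.4×10⁻⁶×43×825 + 17.2×10⁻⁶×43×675 = 1.152 mm.
Since the ends are fixed, an axial force P builds up, equal in every segment, with P · Σ Lᵢ/(AᵢEᵢ) = δ_free.
Σ Lᵢ/(AᵢEᵢ) = 825/(850×98×10³) + 675/(1025×196×10³) = 1.326×10⁻⁵ mm/N.
P = 1.152 / 1.326×10⁻⁵ = 86850 N = 86.85 kN, tensile.
σ_{stainless steel} = P / A = 86850 / 1025 = 84.73 MPa.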